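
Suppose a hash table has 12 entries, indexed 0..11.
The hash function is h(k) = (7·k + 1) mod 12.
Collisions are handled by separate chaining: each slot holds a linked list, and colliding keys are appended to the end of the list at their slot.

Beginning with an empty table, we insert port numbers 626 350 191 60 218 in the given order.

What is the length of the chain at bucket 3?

626 -> bucket 3
350 -> bucket 3 (collision)
191 -> bucket 6
60 -> bucket 1
218 -> bucket 3 (collision)
Final buckets:
0: .
1: 60
2: .
3: 626 -> 350 -> 218
4: .
5: .
6: 191
7: .
8: .
9: .
10: .
11: .

3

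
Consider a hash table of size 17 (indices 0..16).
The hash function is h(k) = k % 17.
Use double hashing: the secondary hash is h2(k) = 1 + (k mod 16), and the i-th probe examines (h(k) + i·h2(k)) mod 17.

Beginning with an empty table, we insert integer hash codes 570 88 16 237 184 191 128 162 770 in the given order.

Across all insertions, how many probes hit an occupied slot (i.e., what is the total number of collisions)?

3

Insert 570: h=9, slot 9 empty => index 9.
Insert 88: h=3, slot 3 empty => index 3.
Insert 16: h=16, slot 16 empty => index 16.
Insert 237: h=16, h2=14, slot 16 occupied => index 13.
Insert 184: h=14, slot 14 empty => index 14.
Insert 191: h=4, slot 4 empty => index 4.
Insert 128: h=9, h2=1, slot 9 occupied => index 10.
Insert 162: h=9, h2=3, slot 9 occupied => index 12.
Insert 770: h=5, slot 5 empty => index 5.
Table: [—, —, —, 88, 191, 770, —, —, —, 570, 128, —, 162, 237, 184, —, 16]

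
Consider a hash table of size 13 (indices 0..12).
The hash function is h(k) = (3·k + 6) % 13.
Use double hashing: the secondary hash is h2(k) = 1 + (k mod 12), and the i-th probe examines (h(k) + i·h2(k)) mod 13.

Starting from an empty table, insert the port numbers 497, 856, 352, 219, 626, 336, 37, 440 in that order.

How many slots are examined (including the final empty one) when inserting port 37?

Insert 497: h=2, slot 2 empty -> index 2.
Insert 856: h=0, slot 0 empty -> index 0.
Insert 352: h=9, slot 9 empty -> index 9.
Insert 219: h=0, h2=4, slot 0 occupied -> index 4.
Insert 626: h=12, slot 12 empty -> index 12.
Insert 336: h=0, h2=1, slot 0 occupied -> index 1.
Insert 37: h=0, h2=2, slots 0,2,4 occupied -> index 6.
Insert 440: h=0, h2=9, slots 0,9 occupied -> index 5.
Table: [856, 336, 497, -, 219, 440, 37, -, -, 352, -, -, 626]

4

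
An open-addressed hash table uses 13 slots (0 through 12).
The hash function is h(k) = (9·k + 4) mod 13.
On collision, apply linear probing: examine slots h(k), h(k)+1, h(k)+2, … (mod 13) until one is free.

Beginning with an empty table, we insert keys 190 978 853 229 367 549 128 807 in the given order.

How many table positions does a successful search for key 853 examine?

190 hashes to 11; slot 11 is free => place at 11.
978 hashes to 5; slot 5 is free => place at 5.
853 hashes to 11; 11 taken => place at 12.
229 hashes to 11; 11,12 taken => place at 0.
367 hashes to 5; 5 taken => place at 6.
549 hashes to 5; 5,6 taken => place at 7.
128 hashes to 12; 12,0 taken => place at 1.
807 hashes to 0; 0,1 taken => place at 2.
Table: [229, 128, 807, -, -, 978, 367, 549, -, -, -, 190, 853]
Lookup 853: h=11, probe 11,12 → found at 12.

2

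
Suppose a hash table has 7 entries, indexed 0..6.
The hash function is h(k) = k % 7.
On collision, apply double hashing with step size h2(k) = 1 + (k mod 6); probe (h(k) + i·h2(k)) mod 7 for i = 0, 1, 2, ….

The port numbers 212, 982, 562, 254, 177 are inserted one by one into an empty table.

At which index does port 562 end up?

212: h=2 -> slot 2
982: h=2, h2=5, probe 2,0 -> slot 0
562: h=2, h2=5, probe 2,0,5 -> slot 5
254: h=2, h2=3, probe 2,5,1 -> slot 1
177: h=2, h2=4, probe 2,6 -> slot 6
Table: [982, 254, 212, ∅, ∅, 562, 177]

5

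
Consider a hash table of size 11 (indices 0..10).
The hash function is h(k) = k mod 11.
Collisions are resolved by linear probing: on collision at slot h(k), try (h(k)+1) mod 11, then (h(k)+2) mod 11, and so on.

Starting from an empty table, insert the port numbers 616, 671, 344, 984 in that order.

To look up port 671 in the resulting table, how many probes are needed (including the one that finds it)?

616: h=0 -> slot 0
671: h=0, probe 0,1 -> slot 1
344: h=3 -> slot 3
984: h=5 -> slot 5
Table: [616, 671, —, 344, —, 984, —, —, —, —, —]
Lookup 671: h=0, probe 0,1 → found at 1.

2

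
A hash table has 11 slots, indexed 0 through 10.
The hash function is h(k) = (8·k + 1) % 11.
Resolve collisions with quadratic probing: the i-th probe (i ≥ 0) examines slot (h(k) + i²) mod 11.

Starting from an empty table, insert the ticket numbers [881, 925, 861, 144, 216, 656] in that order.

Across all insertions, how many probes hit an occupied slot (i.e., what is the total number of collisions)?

8

881 hashes to 9; slot 9 is free → place at 9.
925 hashes to 9; 9 taken → place at 10.
861 hashes to 3; slot 3 is free → place at 3.
144 hashes to 9; 9,10 taken → place at 2.
216 hashes to 2; 2,3 taken → place at 6.
656 hashes to 2; 2,3,6 taken → place at 0.
Table: [656, —, 144, 861, —, —, 216, —, —, 881, 925]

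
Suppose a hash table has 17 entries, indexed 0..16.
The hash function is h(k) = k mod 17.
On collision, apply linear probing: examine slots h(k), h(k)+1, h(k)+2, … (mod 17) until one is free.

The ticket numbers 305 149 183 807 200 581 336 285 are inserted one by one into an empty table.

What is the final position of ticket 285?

305: h=16 -> slot 16
149: h=13 -> slot 13
183: h=13, probe 13,14 -> slot 14
807: h=8 -> slot 8
200: h=13, probe 13,14,15 -> slot 15
581: h=3 -> slot 3
336: h=13, probe 13,14,15,16,0 -> slot 0
285: h=13, probe 13,14,15,16,0,1 -> slot 1
Table: [336, 285, ∅, 581, ∅, ∅, ∅, ∅, 807, ∅, ∅, ∅, ∅, 149, 183, 200, 305]

1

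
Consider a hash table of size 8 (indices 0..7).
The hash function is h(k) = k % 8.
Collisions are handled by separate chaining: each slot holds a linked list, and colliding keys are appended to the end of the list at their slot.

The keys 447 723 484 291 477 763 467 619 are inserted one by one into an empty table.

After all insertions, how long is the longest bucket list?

5

Insert 447: h=7, bucket 7 empty → new chain.
Insert 723: h=3, bucket 3 empty → new chain.
Insert 484: h=4, bucket 4 empty → new chain.
Insert 291: h=3, bucket 3 nonempty → append to chain.
Insert 477: h=5, bucket 5 empty → new chain.
Insert 763: h=3, bucket 3 nonempty → append to chain.
Insert 467: h=3, bucket 3 nonempty → append to chain.
Insert 619: h=3, bucket 3 nonempty → append to chain.
Final buckets:
0: _
1: _
2: _
3: 723 -> 291 -> 763 -> 467 -> 619
4: 484
5: 477
6: _
7: 447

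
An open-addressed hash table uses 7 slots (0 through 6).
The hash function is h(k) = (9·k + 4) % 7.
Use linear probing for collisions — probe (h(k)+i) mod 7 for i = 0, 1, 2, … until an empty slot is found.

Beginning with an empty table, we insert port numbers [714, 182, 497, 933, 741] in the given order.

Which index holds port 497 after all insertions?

6

Insert 714: h=4, slot 4 empty -> index 4.
Insert 182: h=4, slot 4 occupied -> index 5.
Insert 497: h=4, slots 4,5 occupied -> index 6.
Insert 933: h=1, slot 1 empty -> index 1.
Insert 741: h=2, slot 2 empty -> index 2.
Table: [-, 933, 741, -, 714, 182, 497]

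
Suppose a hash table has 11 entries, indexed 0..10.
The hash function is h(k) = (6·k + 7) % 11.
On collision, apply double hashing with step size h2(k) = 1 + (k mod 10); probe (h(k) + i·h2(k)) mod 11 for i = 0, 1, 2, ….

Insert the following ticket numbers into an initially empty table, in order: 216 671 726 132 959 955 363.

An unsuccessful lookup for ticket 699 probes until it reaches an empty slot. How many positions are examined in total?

216: h=5 -> slot 5
671: h=7 -> slot 7
726: h=7, h2=7, probe 7,3 -> slot 3
132: h=7, h2=3, probe 7,10 -> slot 10
959: h=8 -> slot 8
955: h=6 -> slot 6
363: h=7, h2=4, probe 7,0 -> slot 0
Table: [363, -, -, 726, -, 216, 955, 671, 959, -, 132]
Lookup 699: h=10, h2=10, probe 10,9 → slot 9 empty, not found.

2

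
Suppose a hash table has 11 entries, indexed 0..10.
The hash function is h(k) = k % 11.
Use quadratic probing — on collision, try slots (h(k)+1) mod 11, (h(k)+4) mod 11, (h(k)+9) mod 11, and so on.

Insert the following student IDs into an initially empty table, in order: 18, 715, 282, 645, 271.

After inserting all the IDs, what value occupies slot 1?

18: h=7 → slot 7
715: h=0 → slot 0
282: h=7, probe 7,8 → slot 8
645: h=7, probe 7,8,0,5 → slot 5
271: h=7, probe 7,8,0,5,1 → slot 1
Table: [715, 271, ., ., ., 645, ., 18, 282, ., .]

271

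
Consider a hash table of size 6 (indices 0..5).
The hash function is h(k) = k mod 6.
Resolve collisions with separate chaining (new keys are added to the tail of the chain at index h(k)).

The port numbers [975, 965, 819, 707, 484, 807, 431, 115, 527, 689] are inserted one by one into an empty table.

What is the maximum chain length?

5

975 → bucket 3
965 → bucket 5
819 → bucket 3 (collision)
707 → bucket 5 (collision)
484 → bucket 4
807 → bucket 3 (collision)
431 → bucket 5 (collision)
115 → bucket 1
527 → bucket 5 (collision)
689 → bucket 5 (collision)
Final buckets:
0: _
1: 115
2: _
3: 975 -> 819 -> 807
4: 484
5: 965 -> 707 -> 431 -> 527 -> 689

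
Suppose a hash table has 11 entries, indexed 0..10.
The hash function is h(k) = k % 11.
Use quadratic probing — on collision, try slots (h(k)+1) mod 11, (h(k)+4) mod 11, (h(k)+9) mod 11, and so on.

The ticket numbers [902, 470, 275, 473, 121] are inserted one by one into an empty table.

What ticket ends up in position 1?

275

902 hashes to 0; slot 0 is free → place at 0.
470 hashes to 8; slot 8 is free → place at 8.
275 hashes to 0; 0 taken → place at 1.
473 hashes to 0; 0,1 taken → place at 4.
121 hashes to 0; 0,1,4 taken → place at 9.
Table: [902, 275, ., ., 473, ., ., ., 470, 121, .]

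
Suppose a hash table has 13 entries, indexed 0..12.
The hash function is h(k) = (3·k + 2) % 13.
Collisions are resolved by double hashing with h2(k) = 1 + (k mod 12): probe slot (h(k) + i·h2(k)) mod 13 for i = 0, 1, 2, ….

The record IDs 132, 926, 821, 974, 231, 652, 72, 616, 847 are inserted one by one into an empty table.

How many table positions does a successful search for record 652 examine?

132 hashes to 8; slot 8 is free -> place at 8.
926 hashes to 11; slot 11 is free -> place at 11.
821 hashes to 8, h2=6; 8 taken -> place at 1.
974 hashes to 12; slot 12 is free -> place at 12.
231 hashes to 6; slot 6 is free -> place at 6.
652 hashes to 8, h2=5; 8 taken -> place at 0.
72 hashes to 10; slot 10 is free -> place at 10.
616 hashes to 4; slot 4 is free -> place at 4.
847 hashes to 8, h2=8; 8 taken -> place at 3.
Table: [652, 821, —, 847, 616, —, 231, —, 132, —, 72, 926, 974]
Lookup 652: h=8, h2=5, probe 8,0 → found at 0.

2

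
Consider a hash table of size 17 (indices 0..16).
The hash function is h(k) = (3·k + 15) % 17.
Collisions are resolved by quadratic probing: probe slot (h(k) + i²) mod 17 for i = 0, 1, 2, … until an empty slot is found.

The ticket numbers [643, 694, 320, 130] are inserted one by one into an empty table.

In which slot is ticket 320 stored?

10

643: h=6 → slot 6
694: h=6, probe 6,7 → slot 7
320: h=6, probe 6,7,10 → slot 10
130: h=14 → slot 14
Table: [∅, ∅, ∅, ∅, ∅, ∅, 643, 694, ∅, ∅, 320, ∅, ∅, ∅, 130, ∅, ∅]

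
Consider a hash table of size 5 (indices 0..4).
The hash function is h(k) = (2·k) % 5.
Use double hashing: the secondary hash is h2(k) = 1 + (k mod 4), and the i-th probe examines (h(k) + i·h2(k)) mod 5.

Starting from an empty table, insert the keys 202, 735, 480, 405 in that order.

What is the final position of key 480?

Insert 202: h=4, slot 4 empty -> index 4.
Insert 735: h=0, slot 0 empty -> index 0.
Insert 480: h=0, h2=1, slot 0 occupied -> index 1.
Insert 405: h=0, h2=2, slot 0 occupied -> index 2.
Table: [735, 480, 405, _, 202]

1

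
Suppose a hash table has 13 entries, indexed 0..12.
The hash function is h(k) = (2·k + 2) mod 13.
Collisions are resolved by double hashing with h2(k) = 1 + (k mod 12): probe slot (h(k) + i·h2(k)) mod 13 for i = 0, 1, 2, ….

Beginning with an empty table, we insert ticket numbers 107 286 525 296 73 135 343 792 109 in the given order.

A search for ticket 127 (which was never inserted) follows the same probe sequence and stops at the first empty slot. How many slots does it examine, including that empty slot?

2

Insert 107: h=8, slot 8 empty => index 8.
Insert 286: h=2, slot 2 empty => index 2.
Insert 525: h=12, slot 12 empty => index 12.
Insert 296: h=9, slot 9 empty => index 9.
Insert 73: h=5, slot 5 empty => index 5.
Insert 135: h=12, h2=4, slot 12 occupied => index 3.
Insert 343: h=12, h2=8, slot 12 occupied => index 7.
Insert 792: h=0, slot 0 empty => index 0.
Insert 109: h=12, h2=2, slot 12 occupied => index 1.
Table: [792, 109, 286, 135, ., 73, ., 343, 107, 296, ., ., 525]
Lookup 127: h=9, h2=8, probe 9,4 → slot 4 empty, not found.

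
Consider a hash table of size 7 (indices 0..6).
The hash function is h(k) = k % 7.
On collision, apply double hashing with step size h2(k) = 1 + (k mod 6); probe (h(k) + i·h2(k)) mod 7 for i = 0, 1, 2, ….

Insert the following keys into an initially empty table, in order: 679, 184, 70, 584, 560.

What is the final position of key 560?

679 hashes to 0; slot 0 is free → place at 0.
184 hashes to 2; slot 2 is free → place at 2.
70 hashes to 0, h2=5; 0 taken → place at 5.
584 hashes to 3; slot 3 is free → place at 3.
560 hashes to 0, h2=3; 0,3 taken → place at 6.
Table: [679, -, 184, 584, -, 70, 560]

6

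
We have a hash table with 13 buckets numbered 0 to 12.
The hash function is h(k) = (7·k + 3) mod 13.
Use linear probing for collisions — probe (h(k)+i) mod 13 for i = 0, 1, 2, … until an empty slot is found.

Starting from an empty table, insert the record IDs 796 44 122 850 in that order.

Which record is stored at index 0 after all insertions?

Insert 796: h=11, slot 11 empty -> index 11.
Insert 44: h=12, slot 12 empty -> index 12.
Insert 122: h=12, slot 12 occupied -> index 0.
Insert 850: h=12, slots 12,0 occupied -> index 1.
Table: [122, 850, ∅, ∅, ∅, ∅, ∅, ∅, ∅, ∅, ∅, 796, 44]

122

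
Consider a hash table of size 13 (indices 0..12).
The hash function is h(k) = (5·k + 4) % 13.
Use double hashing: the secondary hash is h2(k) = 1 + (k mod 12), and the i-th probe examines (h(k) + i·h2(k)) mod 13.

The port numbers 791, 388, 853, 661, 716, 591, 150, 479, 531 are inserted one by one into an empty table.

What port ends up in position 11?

531

Insert 791: h=7, slot 7 empty => index 7.
Insert 388: h=7, h2=5, slot 7 occupied => index 12.
Insert 853: h=5, slot 5 empty => index 5.
Insert 661: h=7, h2=2, slot 7 occupied => index 9.
Insert 716: h=9, h2=9, slots 9,5 occupied => index 1.
Insert 591: h=8, slot 8 empty => index 8.
Insert 150: h=0, slot 0 empty => index 0.
Insert 479: h=7, h2=12, slot 7 occupied => index 6.
Insert 531: h=7, h2=4, slot 7 occupied => index 11.
Table: [150, 716, —, —, —, 853, 479, 791, 591, 661, —, 531, 388]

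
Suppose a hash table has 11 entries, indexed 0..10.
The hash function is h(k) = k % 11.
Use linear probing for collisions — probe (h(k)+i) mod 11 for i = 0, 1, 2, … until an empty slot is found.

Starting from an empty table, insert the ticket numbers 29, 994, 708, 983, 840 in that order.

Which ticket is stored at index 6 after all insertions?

983

29 hashes to 7; slot 7 is free -> place at 7.
994 hashes to 4; slot 4 is free -> place at 4.
708 hashes to 4; 4 taken -> place at 5.
983 hashes to 4; 4,5 taken -> place at 6.
840 hashes to 4; 4,5,6,7 taken -> place at 8.
Table: [—, —, —, —, 994, 708, 983, 29, 840, —, —]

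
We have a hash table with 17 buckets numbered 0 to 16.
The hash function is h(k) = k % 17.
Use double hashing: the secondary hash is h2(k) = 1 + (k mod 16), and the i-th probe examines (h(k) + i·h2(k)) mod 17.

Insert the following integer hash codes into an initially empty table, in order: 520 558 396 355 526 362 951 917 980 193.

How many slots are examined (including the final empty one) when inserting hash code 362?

Insert 520: h=10, slot 10 empty => index 10.
Insert 558: h=14, slot 14 empty => index 14.
Insert 396: h=5, slot 5 empty => index 5.
Insert 355: h=15, slot 15 empty => index 15.
Insert 526: h=16, slot 16 empty => index 16.
Insert 362: h=5, h2=11, slots 5,16,10 occupied => index 4.
Insert 951: h=16, h2=8, slot 16 occupied => index 7.
Insert 917: h=16, h2=6, slots 16,5 occupied => index 11.
Insert 980: h=11, h2=5, slots 11,16,4 occupied => index 9.
Insert 193: h=6, slot 6 empty => index 6.
Table: [∅, ∅, ∅, ∅, 362, 396, 193, 951, ∅, 980, 520, 917, ∅, ∅, 558, 355, 526]

4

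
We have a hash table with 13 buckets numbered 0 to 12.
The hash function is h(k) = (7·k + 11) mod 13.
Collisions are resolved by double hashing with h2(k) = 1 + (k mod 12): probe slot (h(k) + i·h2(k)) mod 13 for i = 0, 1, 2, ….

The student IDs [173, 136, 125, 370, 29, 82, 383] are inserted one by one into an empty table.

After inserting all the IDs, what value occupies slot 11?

Insert 173: h=0, slot 0 empty -> index 0.
Insert 136: h=1, slot 1 empty -> index 1.
Insert 125: h=2, slot 2 empty -> index 2.
Insert 370: h=1, h2=11, slot 1 occupied -> index 12.
Insert 29: h=6, slot 6 empty -> index 6.
Insert 82: h=0, h2=11, slot 0 occupied -> index 11.
Insert 383: h=1, h2=12, slots 1,0,12,11 occupied -> index 10.
Table: [173, 136, 125, ∅, ∅, ∅, 29, ∅, ∅, ∅, 383, 82, 370]

82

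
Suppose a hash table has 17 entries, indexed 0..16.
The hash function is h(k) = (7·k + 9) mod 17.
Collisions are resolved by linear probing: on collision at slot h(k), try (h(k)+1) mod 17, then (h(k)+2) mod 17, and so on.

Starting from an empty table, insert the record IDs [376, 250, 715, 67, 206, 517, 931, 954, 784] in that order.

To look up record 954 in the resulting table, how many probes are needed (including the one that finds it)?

5

376: h=6 → slot 6
250: h=8 → slot 8
715: h=16 → slot 16
67: h=2 → slot 2
206: h=6, probe 6,7 → slot 7
517: h=7, probe 7,8,9 → slot 9
931: h=15 → slot 15
954: h=6, probe 6,7,8,9,10 → slot 10
784: h=6, probe 6,7,8,9,10,11 → slot 11
Table: [—, —, 67, —, —, —, 376, 206, 250, 517, 954, 784, —, —, —, 931, 715]
Lookup 954: h=6, probe 6,7,8,9,10 → found at 10.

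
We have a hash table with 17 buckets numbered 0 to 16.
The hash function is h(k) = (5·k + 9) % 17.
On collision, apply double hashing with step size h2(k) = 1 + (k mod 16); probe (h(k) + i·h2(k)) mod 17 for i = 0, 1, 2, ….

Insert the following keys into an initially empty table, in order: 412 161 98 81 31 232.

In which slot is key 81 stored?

412 hashes to 12; slot 12 is free → place at 12.
161 hashes to 15; slot 15 is free → place at 15.
98 hashes to 6; slot 6 is free → place at 6.
81 hashes to 6, h2=2; 6 taken → place at 8.
31 hashes to 11; slot 11 is free → place at 11.
232 hashes to 13; slot 13 is free → place at 13.
Table: [—, —, —, —, —, —, 98, —, 81, —, —, 31, 412, 232, —, 161, —]

8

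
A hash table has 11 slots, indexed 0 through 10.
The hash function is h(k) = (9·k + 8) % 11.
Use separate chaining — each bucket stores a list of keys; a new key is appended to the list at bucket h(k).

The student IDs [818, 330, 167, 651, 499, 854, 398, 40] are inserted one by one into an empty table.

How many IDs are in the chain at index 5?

2

Insert 818: h=0, bucket 0 empty → new chain.
Insert 330: h=8, bucket 8 empty → new chain.
Insert 167: h=4, bucket 4 empty → new chain.
Insert 651: h=4, bucket 4 nonempty → append to chain.
Insert 499: h=0, bucket 0 nonempty → append to chain.
Insert 854: h=5, bucket 5 empty → new chain.
Insert 398: h=4, bucket 4 nonempty → append to chain.
Insert 40: h=5, bucket 5 nonempty → append to chain.
Final buckets:
0: 818 -> 499
1: —
2: —
3: —
4: 167 -> 651 -> 398
5: 854 -> 40
6: —
7: —
8: 330
9: —
10: —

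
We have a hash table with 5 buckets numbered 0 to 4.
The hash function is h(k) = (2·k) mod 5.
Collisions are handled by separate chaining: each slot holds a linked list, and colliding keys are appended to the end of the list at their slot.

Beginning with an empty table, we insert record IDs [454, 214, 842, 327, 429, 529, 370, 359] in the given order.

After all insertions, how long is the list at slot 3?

5

Insert 454: h=3, bucket 3 empty -> new chain.
Insert 214: h=3, bucket 3 nonempty -> append to chain.
Insert 842: h=4, bucket 4 empty -> new chain.
Insert 327: h=4, bucket 4 nonempty -> append to chain.
Insert 429: h=3, bucket 3 nonempty -> append to chain.
Insert 529: h=3, bucket 3 nonempty -> append to chain.
Insert 370: h=0, bucket 0 empty -> new chain.
Insert 359: h=3, bucket 3 nonempty -> append to chain.
Final buckets:
0: 370
1: _
2: _
3: 454 -> 214 -> 429 -> 529 -> 359
4: 842 -> 327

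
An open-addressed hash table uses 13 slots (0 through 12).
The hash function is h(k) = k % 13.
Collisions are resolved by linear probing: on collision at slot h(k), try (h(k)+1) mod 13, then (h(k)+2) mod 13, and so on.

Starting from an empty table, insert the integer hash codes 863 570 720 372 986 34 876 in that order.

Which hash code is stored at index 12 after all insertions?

863: h=5 => slot 5
570: h=11 => slot 11
720: h=5, probe 5,6 => slot 6
372: h=8 => slot 8
986: h=11, probe 11,12 => slot 12
34: h=8, probe 8,9 => slot 9
876: h=5, probe 5,6,7 => slot 7
Table: [_, _, _, _, _, 863, 720, 876, 372, 34, _, 570, 986]

986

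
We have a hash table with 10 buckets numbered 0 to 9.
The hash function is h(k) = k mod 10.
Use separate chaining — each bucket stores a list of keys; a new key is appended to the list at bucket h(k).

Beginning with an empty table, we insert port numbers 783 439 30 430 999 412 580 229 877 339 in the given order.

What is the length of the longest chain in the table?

4

Insert 783: h=3, bucket 3 empty → new chain.
Insert 439: h=9, bucket 9 empty → new chain.
Insert 30: h=0, bucket 0 empty → new chain.
Insert 430: h=0, bucket 0 nonempty → append to chain.
Insert 999: h=9, bucket 9 nonempty → append to chain.
Insert 412: h=2, bucket 2 empty → new chain.
Insert 580: h=0, bucket 0 nonempty → append to chain.
Insert 229: h=9, bucket 9 nonempty → append to chain.
Insert 877: h=7, bucket 7 empty → new chain.
Insert 339: h=9, bucket 9 nonempty → append to chain.
Final buckets:
0: 30 -> 430 -> 580
1: —
2: 412
3: 783
4: —
5: —
6: —
7: 877
8: —
9: 439 -> 999 -> 229 -> 339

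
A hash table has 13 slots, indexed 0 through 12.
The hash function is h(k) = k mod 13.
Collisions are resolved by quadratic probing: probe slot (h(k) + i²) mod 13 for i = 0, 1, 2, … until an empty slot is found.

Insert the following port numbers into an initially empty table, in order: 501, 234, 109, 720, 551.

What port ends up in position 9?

501 hashes to 7; slot 7 is free => place at 7.
234 hashes to 0; slot 0 is free => place at 0.
109 hashes to 5; slot 5 is free => place at 5.
720 hashes to 5; 5 taken => place at 6.
551 hashes to 5; 5,6 taken => place at 9.
Table: [234, _, _, _, _, 109, 720, 501, _, 551, _, _, _]

551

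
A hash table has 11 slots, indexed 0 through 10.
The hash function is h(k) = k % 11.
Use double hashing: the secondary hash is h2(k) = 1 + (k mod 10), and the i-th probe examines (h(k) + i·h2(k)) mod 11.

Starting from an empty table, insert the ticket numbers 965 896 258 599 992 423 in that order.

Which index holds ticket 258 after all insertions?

3

965: h=8 -> slot 8
896: h=5 -> slot 5
258: h=5, h2=9, probe 5,3 -> slot 3
599: h=5, h2=10, probe 5,4 -> slot 4
992: h=2 -> slot 2
423: h=5, h2=4, probe 5,9 -> slot 9
Table: [_, _, 992, 258, 599, 896, _, _, 965, 423, _]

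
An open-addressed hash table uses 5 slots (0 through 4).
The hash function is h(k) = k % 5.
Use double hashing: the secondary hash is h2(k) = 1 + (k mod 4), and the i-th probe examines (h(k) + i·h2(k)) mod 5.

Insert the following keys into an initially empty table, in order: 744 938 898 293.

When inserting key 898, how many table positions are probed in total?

744: h=4 => slot 4
938: h=3 => slot 3
898: h=3, h2=3, probe 3,1 => slot 1
293: h=3, h2=2, probe 3,0 => slot 0
Table: [293, 898, ∅, 938, 744]

2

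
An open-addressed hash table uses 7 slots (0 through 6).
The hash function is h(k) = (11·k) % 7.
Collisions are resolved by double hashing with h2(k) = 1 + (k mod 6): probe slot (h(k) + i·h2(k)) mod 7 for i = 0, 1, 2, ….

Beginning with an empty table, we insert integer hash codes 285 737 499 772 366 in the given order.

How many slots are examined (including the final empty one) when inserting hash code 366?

285 hashes to 6; slot 6 is free -> place at 6.
737 hashes to 1; slot 1 is free -> place at 1.
499 hashes to 1, h2=2; 1 taken -> place at 3.
772 hashes to 1, h2=5; 1,6 taken -> place at 4.
366 hashes to 1, h2=1; 1 taken -> place at 2.
Table: [—, 737, 366, 499, 772, —, 285]

2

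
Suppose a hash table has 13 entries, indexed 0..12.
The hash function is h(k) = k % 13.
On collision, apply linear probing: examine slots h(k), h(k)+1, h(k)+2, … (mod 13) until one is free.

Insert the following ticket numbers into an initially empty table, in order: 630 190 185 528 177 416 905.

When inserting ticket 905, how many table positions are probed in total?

Insert 630: h=6, slot 6 empty -> index 6.
Insert 190: h=8, slot 8 empty -> index 8.
Insert 185: h=3, slot 3 empty -> index 3.
Insert 528: h=8, slot 8 occupied -> index 9.
Insert 177: h=8, slots 8,9 occupied -> index 10.
Insert 416: h=0, slot 0 empty -> index 0.
Insert 905: h=8, slots 8,9,10 occupied -> index 11.
Table: [416, -, -, 185, -, -, 630, -, 190, 528, 177, 905, -]

4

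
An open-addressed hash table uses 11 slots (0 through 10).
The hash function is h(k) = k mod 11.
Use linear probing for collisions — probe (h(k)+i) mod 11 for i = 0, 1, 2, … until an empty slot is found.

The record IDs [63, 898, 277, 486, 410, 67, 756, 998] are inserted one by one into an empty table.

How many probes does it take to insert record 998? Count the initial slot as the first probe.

3

Insert 63: h=8, slot 8 empty → index 8.
Insert 898: h=7, slot 7 empty → index 7.
Insert 277: h=2, slot 2 empty → index 2.
Insert 486: h=2, slot 2 occupied → index 3.
Insert 410: h=3, slot 3 occupied → index 4.
Insert 67: h=1, slot 1 empty → index 1.
Insert 756: h=8, slot 8 occupied → index 9.
Insert 998: h=8, slots 8,9 occupied → index 10.
Table: [-, 67, 277, 486, 410, -, -, 898, 63, 756, 998]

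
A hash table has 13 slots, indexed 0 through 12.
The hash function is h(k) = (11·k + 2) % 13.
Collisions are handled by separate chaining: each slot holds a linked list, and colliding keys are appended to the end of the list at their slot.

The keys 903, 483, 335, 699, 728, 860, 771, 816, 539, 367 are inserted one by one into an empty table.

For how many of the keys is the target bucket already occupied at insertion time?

Insert 903: h=3, bucket 3 empty → new chain.
Insert 483: h=11, bucket 11 empty → new chain.
Insert 335: h=8, bucket 8 empty → new chain.
Insert 699: h=8, bucket 8 nonempty → append to chain.
Insert 728: h=2, bucket 2 empty → new chain.
Insert 860: h=11, bucket 11 nonempty → append to chain.
Insert 771: h=7, bucket 7 empty → new chain.
Insert 816: h=8, bucket 8 nonempty → append to chain.
Insert 539: h=3, bucket 3 nonempty → append to chain.
Insert 367: h=9, bucket 9 empty → new chain.
Final buckets:
0: -
1: -
2: 728
3: 903 -> 539
4: -
5: -
6: -
7: 771
8: 335 -> 699 -> 816
9: 367
10: -
11: 483 -> 860
12: -

4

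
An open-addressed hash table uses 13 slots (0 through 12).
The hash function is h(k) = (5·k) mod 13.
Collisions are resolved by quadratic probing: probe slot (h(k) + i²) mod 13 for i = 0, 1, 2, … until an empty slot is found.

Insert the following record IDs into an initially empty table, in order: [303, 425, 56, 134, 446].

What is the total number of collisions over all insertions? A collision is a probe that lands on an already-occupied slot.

6

303: h=7 → slot 7
425: h=6 → slot 6
56: h=7, probe 7,8 → slot 8
134: h=7, probe 7,8,11 → slot 11
446: h=7, probe 7,8,11,3 → slot 3
Table: [—, —, —, 446, —, —, 425, 303, 56, —, —, 134, —]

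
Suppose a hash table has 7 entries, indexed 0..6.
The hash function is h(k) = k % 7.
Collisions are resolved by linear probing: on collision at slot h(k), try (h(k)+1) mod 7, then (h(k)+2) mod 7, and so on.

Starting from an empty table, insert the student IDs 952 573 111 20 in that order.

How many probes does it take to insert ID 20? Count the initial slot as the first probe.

4

952 hashes to 0; slot 0 is free → place at 0.
573 hashes to 6; slot 6 is free → place at 6.
111 hashes to 6; 6,0 taken → place at 1.
20 hashes to 6; 6,0,1 taken → place at 2.
Table: [952, 111, 20, _, _, _, 573]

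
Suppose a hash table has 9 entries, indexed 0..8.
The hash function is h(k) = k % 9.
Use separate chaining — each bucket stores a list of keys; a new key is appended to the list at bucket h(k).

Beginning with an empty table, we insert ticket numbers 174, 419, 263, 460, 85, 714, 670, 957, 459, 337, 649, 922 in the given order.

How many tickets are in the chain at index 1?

2

Insert 174: h=3, bucket 3 empty → new chain.
Insert 419: h=5, bucket 5 empty → new chain.
Insert 263: h=2, bucket 2 empty → new chain.
Insert 460: h=1, bucket 1 empty → new chain.
Insert 85: h=4, bucket 4 empty → new chain.
Insert 714: h=3, bucket 3 nonempty → append to chain.
Insert 670: h=4, bucket 4 nonempty → append to chain.
Insert 957: h=3, bucket 3 nonempty → append to chain.
Insert 459: h=0, bucket 0 empty → new chain.
Insert 337: h=4, bucket 4 nonempty → append to chain.
Insert 649: h=1, bucket 1 nonempty → append to chain.
Insert 922: h=4, bucket 4 nonempty → append to chain.
Final buckets:
0: 459
1: 460 -> 649
2: 263
3: 174 -> 714 -> 957
4: 85 -> 670 -> 337 -> 922
5: 419
6: —
7: —
8: —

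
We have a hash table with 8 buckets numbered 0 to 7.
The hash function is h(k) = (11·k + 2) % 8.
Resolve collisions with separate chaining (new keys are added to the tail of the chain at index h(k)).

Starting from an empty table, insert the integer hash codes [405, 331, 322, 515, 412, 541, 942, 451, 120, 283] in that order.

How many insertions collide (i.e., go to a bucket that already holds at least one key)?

4

405 -> bucket 1
331 -> bucket 3
322 -> bucket 0
515 -> bucket 3 (collision)
412 -> bucket 6
541 -> bucket 1 (collision)
942 -> bucket 4
451 -> bucket 3 (collision)
120 -> bucket 2
283 -> bucket 3 (collision)
Final buckets:
0: 322
1: 405 -> 541
2: 120
3: 331 -> 515 -> 451 -> 283
4: 942
5: -
6: 412
7: -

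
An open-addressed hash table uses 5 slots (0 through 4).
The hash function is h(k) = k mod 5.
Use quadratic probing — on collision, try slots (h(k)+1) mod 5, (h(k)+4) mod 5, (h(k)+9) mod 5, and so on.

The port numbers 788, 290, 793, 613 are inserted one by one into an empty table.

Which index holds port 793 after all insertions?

788: h=3 => slot 3
290: h=0 => slot 0
793: h=3, probe 3,4 => slot 4
613: h=3, probe 3,4,2 => slot 2
Table: [290, ∅, 613, 788, 793]

4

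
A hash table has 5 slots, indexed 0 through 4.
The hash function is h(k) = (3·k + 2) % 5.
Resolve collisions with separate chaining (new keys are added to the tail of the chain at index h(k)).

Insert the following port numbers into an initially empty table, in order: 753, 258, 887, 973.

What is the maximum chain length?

753 -> bucket 1
258 -> bucket 1 (collision)
887 -> bucket 3
973 -> bucket 1 (collision)
Final buckets:
0: —
1: 753 -> 258 -> 973
2: —
3: 887
4: —

3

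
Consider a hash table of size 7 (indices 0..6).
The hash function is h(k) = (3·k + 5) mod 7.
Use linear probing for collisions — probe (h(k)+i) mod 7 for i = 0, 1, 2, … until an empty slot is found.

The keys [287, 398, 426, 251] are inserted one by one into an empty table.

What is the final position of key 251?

Insert 287: h=5, slot 5 empty => index 5.
Insert 398: h=2, slot 2 empty => index 2.
Insert 426: h=2, slot 2 occupied => index 3.
Insert 251: h=2, slots 2,3 occupied => index 4.
Table: [_, _, 398, 426, 251, 287, _]

4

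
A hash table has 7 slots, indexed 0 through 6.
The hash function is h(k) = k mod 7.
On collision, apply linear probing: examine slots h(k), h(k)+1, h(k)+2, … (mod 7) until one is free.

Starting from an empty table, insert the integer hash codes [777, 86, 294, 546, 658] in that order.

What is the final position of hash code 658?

4

Insert 777: h=0, slot 0 empty -> index 0.
Insert 86: h=2, slot 2 empty -> index 2.
Insert 294: h=0, slot 0 occupied -> index 1.
Insert 546: h=0, slots 0,1,2 occupied -> index 3.
Insert 658: h=0, slots 0,1,2,3 occupied -> index 4.
Table: [777, 294, 86, 546, 658, —, —]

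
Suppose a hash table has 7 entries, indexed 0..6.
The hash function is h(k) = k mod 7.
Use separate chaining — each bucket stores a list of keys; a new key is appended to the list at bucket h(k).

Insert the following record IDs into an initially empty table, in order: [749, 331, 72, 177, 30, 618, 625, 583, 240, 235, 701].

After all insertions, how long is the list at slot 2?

749 -> bucket 0
331 -> bucket 2
72 -> bucket 2 (collision)
177 -> bucket 2 (collision)
30 -> bucket 2 (collision)
618 -> bucket 2 (collision)
625 -> bucket 2 (collision)
583 -> bucket 2 (collision)
240 -> bucket 2 (collision)
235 -> bucket 4
701 -> bucket 1
Final buckets:
0: 749
1: 701
2: 331 -> 72 -> 177 -> 30 -> 618 -> 625 -> 583 -> 240
3: —
4: 235
5: —
6: —

8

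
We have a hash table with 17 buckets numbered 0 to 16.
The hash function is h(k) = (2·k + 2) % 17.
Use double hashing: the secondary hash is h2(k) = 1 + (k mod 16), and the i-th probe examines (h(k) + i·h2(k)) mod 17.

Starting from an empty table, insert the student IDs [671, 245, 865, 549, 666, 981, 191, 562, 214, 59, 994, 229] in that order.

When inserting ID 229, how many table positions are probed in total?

Insert 671: h=1, slot 1 empty => index 1.
Insert 245: h=16, slot 16 empty => index 16.
Insert 865: h=15, slot 15 empty => index 15.
Insert 549: h=12, slot 12 empty => index 12.
Insert 666: h=8, slot 8 empty => index 8.
Insert 981: h=9, slot 9 empty => index 9.
Insert 191: h=10, slot 10 empty => index 10.
Insert 562: h=4, slot 4 empty => index 4.
Insert 214: h=5, slot 5 empty => index 5.
Insert 59: h=1, h2=12, slot 1 occupied => index 13.
Insert 994: h=1, h2=3, slots 1,4 occupied => index 7.
Insert 229: h=1, h2=6, slots 1,7,13 occupied => index 2.
Table: [—, 671, 229, —, 562, 214, —, 994, 666, 981, 191, —, 549, 59, —, 865, 245]

4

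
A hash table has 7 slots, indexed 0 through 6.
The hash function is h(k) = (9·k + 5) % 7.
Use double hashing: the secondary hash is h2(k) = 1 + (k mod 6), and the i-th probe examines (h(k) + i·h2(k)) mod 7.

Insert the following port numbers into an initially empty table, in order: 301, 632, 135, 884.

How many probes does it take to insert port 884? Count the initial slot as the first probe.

3

Insert 301: h=5, slot 5 empty → index 5.
Insert 632: h=2, slot 2 empty → index 2.
Insert 135: h=2, h2=4, slot 2 occupied → index 6.
Insert 884: h=2, h2=3, slots 2,5 occupied → index 1.
Table: [_, 884, 632, _, _, 301, 135]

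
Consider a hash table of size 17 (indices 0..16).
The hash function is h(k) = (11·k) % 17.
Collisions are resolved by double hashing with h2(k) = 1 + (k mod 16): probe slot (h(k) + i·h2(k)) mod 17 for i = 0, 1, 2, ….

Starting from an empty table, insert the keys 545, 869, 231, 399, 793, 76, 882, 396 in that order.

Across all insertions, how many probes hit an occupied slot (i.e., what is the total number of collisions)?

545 hashes to 11; slot 11 is free → place at 11.
869 hashes to 5; slot 5 is free → place at 5.
231 hashes to 8; slot 8 is free → place at 8.
399 hashes to 3; slot 3 is free → place at 3.
793 hashes to 2; slot 2 is free → place at 2.
76 hashes to 3, h2=13; 3 taken → place at 16.
882 hashes to 12; slot 12 is free → place at 12.
396 hashes to 4; slot 4 is free → place at 4.
Table: [., ., 793, 399, 396, 869, ., ., 231, ., ., 545, 882, ., ., ., 76]

1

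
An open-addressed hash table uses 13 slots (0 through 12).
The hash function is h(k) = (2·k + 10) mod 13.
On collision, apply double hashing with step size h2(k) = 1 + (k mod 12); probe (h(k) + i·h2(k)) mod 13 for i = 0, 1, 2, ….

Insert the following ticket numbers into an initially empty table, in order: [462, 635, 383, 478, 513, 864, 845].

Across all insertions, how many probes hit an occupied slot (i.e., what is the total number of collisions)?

Insert 462: h=11, slot 11 empty → index 11.
Insert 635: h=6, slot 6 empty → index 6.
Insert 383: h=9, slot 9 empty → index 9.
Insert 478: h=4, slot 4 empty → index 4.
Insert 513: h=9, h2=10, slots 9,6 occupied → index 3.
Insert 864: h=9, h2=1, slot 9 occupied → index 10.
Insert 845: h=10, h2=6, slots 10,3,9 occupied → index 2.
Table: [-, -, 845, 513, 478, -, 635, -, -, 383, 864, 462, -]

6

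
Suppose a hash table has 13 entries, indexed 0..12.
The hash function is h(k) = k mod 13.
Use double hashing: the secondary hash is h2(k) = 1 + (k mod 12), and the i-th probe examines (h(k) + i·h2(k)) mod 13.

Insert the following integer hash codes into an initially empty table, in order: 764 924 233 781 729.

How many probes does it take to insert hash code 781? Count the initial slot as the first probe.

2

764: h=10 => slot 10
924: h=1 => slot 1
233: h=12 => slot 12
781: h=1, h2=2, probe 1,3 => slot 3
729: h=1, h2=10, probe 1,11 => slot 11
Table: [—, 924, —, 781, —, —, —, —, —, —, 764, 729, 233]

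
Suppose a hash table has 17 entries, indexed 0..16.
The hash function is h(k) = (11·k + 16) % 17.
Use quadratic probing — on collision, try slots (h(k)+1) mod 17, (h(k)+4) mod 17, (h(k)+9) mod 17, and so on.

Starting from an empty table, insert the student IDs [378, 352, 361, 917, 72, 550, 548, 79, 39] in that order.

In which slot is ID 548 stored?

1

378: h=9 => slot 9
352: h=12 => slot 12
361: h=9, probe 9,10 => slot 10
917: h=5 => slot 5
72: h=9, probe 9,10,13 => slot 13
550: h=14 => slot 14
548: h=9, probe 9,10,13,1 => slot 1
79: h=1, probe 1,2 => slot 2
39: h=3 => slot 3
Table: [∅, 548, 79, 39, ∅, 917, ∅, ∅, ∅, 378, 361, ∅, 352, 72, 550, ∅, ∅]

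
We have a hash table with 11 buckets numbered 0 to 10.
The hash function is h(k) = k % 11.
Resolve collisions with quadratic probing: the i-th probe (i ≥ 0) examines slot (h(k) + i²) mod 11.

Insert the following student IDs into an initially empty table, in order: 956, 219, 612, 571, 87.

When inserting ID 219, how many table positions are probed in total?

Insert 956: h=10, slot 10 empty → index 10.
Insert 219: h=10, slot 10 occupied → index 0.
Insert 612: h=7, slot 7 empty → index 7.
Insert 571: h=10, slots 10,0 occupied → index 3.
Insert 87: h=10, slots 10,0,3 occupied → index 8.
Table: [219, -, -, 571, -, -, -, 612, 87, -, 956]

2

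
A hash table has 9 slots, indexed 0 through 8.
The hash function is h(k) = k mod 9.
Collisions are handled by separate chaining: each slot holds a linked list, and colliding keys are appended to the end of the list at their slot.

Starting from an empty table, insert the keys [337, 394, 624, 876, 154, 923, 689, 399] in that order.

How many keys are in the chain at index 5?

2

337 -> bucket 4
394 -> bucket 7
624 -> bucket 3
876 -> bucket 3 (collision)
154 -> bucket 1
923 -> bucket 5
689 -> bucket 5 (collision)
399 -> bucket 3 (collision)
Final buckets:
0: .
1: 154
2: .
3: 624 -> 876 -> 399
4: 337
5: 923 -> 689
6: .
7: 394
8: .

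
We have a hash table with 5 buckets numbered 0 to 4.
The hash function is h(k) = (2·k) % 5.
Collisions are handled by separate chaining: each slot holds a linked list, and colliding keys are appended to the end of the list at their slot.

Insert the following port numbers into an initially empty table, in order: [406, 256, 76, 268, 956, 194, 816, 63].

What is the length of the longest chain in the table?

Insert 406: h=2, bucket 2 empty → new chain.
Insert 256: h=2, bucket 2 nonempty → append to chain.
Insert 76: h=2, bucket 2 nonempty → append to chain.
Insert 268: h=1, bucket 1 empty → new chain.
Insert 956: h=2, bucket 2 nonempty → append to chain.
Insert 194: h=3, bucket 3 empty → new chain.
Insert 816: h=2, bucket 2 nonempty → append to chain.
Insert 63: h=1, bucket 1 nonempty → append to chain.
Final buckets:
0: ∅
1: 268 -> 63
2: 406 -> 256 -> 76 -> 956 -> 816
3: 194
4: ∅

5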